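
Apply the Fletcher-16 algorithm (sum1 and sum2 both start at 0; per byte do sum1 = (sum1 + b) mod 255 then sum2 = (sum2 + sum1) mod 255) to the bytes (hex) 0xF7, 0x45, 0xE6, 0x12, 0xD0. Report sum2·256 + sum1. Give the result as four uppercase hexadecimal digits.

Running sums (mod 255):
  after byte 0 (0xF7): sum1=247, sum2=247
  after byte 1 (0x45): sum1=61, sum2=53
  after byte 2 (0xE6): sum1=36, sum2=89
  after byte 3 (0x12): sum1=54, sum2=143
  after byte 4 (0xD0): sum1=7, sum2=150
Checksum = sum2·256 + sum1 = 150·256 + 7 = 38407 = 0x9607.

9607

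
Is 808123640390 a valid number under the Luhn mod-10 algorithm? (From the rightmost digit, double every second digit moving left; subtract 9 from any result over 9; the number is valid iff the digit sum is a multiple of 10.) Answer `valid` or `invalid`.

invalid

From the right, keep odd positions and double even positions (subtract 9 from any doubled value over 9):
  doubled (positions 2,4,...): 9 0 3 4 7 7 → sum 30
  kept (positions 1,3,...): 0 3 4 3 1 0 → sum 11
Total = 41.
41 mod 10 = 1, so the number is invalid.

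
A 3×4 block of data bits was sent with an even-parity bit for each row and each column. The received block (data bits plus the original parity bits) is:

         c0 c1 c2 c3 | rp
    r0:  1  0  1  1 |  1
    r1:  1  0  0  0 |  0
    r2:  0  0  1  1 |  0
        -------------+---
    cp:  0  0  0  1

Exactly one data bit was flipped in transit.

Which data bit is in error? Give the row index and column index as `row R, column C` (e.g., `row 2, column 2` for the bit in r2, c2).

Recompute each row's even parity and compare to rp:
  r0: data parity 1, sent rp 1 → ok
  r1: data parity 1, sent rp 0 → mismatch
  r2: data parity 0, sent rp 0 → ok
Recompute each column's even parity and compare to cp:
  c0: data parity 0, sent cp 0 → ok
  c1: data parity 0, sent cp 0 → ok
  c2: data parity 0, sent cp 0 → ok
  c3: data parity 0, sent cp 1 → mismatch
Exactly one row (r1) and one column (c3) fail → the flipped bit is at their intersection.

row 1, column 3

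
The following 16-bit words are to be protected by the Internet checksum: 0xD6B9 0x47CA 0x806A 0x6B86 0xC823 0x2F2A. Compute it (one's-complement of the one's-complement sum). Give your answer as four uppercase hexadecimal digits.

One's-complement addition (fold any carry out of bit 15 back into bit 0):
  0xD6B9 + 0x47CA = 0x11E83 → wrap carry → 0x1E84
  0x1E84 + 0x806A = 0x09EEE
  0x9EEE + 0x6B86 = 0x10A74 → wrap carry → 0x0A75
  0x0A75 + 0xC823 = 0x0D298
  0xD298 + 0x2F2A = 0x101C2 → wrap carry → 0x01C3
One's-complement sum = 0x01C3.
Checksum = ~0x01C3 & 0xFFFF = 0xFE3C.

FE3C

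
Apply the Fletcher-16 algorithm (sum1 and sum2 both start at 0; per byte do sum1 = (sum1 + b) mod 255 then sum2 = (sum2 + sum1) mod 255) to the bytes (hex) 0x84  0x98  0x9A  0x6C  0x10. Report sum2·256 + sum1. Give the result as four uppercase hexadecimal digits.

Running sums (mod 255):
  after byte 0 (0x84): sum1=132, sum2=132
  after byte 1 (0x98): sum1=29, sum2=161
  after byte 2 (0x9A): sum1=183, sum2=89
  after byte 3 (0x6C): sum1=36, sum2=125
  after byte 4 (0x10): sum1=52, sum2=177
Checksum = sum2·256 + sum1 = 177·256 + 52 = 45364 = 0xB134.

B134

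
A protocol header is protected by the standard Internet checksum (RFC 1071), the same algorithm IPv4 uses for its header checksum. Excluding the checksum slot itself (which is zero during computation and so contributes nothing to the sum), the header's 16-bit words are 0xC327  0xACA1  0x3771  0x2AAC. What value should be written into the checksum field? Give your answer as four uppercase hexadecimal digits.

2E19

One's-complement addition (fold any carry out of bit 15 back into bit 0):
  0xC327 + 0xACA1 = 0x16FC8 → wrap carry → 0x6FC9
  0x6FC9 + 0x3771 = 0x0A73A
  0xA73A + 0x2AAC = 0x0D1E6
One's-complement sum = 0xD1E6.
Checksum = ~0xD1E6 & 0xFFFF = 0x2E19.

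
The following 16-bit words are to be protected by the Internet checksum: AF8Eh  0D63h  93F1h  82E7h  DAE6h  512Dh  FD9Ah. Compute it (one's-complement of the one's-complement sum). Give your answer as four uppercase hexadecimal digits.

0286

One's-complement addition (fold any carry out of bit 15 back into bit 0):
  0xAF8E + 0x0D63 = 0x0BCF1
  0xBCF1 + 0x93F1 = 0x150E2 → wrap carry → 0x50E3
  0x50E3 + 0x82E7 = 0x0D3CA
  0xD3CA + 0xDAE6 = 0x1AEB0 → wrap carry → 0xAEB1
  0xAEB1 + 0x512D = 0x0FFDE
  0xFFDE + 0xFD9A = 0x1FD78 → wrap carry → 0xFD79
One's-complement sum = 0xFD79.
Checksum = ~0xFD79 & 0xFFFF = 0x0286.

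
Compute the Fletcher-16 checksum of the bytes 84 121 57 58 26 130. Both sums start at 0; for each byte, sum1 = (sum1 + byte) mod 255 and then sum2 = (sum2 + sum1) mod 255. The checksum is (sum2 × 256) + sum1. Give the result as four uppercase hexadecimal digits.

A3DD

Running sums (mod 255):
  after byte 0 (84): sum1=84, sum2=84
  after byte 1 (121): sum1=205, sum2=34
  after byte 2 (57): sum1=7, sum2=41
  after byte 3 (58): sum1=65, sum2=106
  after byte 4 (26): sum1=91, sum2=197
  after byte 5 (130): sum1=221, sum2=163
Checksum = sum2·256 + sum1 = 163·256 + 221 = 41949 = 0xA3DD.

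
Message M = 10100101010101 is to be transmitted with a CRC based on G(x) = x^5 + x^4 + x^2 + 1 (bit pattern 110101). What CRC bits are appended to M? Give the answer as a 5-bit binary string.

Append 5 zeros: 1010010101010100000. Divide by 110101 (XOR where the leading bit is 1):
  pos 0: 101001 XOR 110101 = 011100
  pos 1: 111000 XOR 110101 = 001101
  pos 3: 110110 XOR 110101 = 000011
  pos 7: 111010 XOR 110101 = 001111
  pos 9: 111110 XOR 110101 = 001011
  pos 11: 101100 XOR 110101 = 011001
  pos 12: 110010 XOR 110101 = 000111
Remainder (last 5 bits) = 01110. This is the CRC / FCS.

01110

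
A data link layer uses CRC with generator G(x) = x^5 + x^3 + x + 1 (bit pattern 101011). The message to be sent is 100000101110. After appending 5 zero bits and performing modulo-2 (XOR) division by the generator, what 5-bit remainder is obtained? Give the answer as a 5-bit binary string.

Append 5 zeros: 10000010111000000. Divide by 101011 (XOR where the leading bit is 1):
  pos 0: 100000 XOR 101011 = 001011
  pos 2: 101110 XOR 101011 = 000101
  pos 5: 101111 XOR 101011 = 000100
  pos 8: 100000 XOR 101011 = 001011
  pos 10: 101100 XOR 101011 = 000111
Remainder (last 5 bits) = 01110. This is the CRC / FCS.

01110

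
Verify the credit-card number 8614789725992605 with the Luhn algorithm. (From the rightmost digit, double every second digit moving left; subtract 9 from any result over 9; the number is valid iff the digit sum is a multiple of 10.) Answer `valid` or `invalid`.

valid

From the right, keep odd positions and double even positions (subtract 9 from any doubled value over 9):
  doubled (positions 2,4,...): 0 4 9 4 9 5 2 7 → sum 40
  kept (positions 1,3,...): 5 6 9 5 7 8 4 6 → sum 50
Total = 90.
90 mod 10 = 0, so the number is valid.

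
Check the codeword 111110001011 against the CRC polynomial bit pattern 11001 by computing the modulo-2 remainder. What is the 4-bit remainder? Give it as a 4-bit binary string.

Modulo-2 division of 111110001011 by 11001:
  pos 0: 11111 XOR 11001 = 00110
  pos 2: 11000 XOR 11001 = 00001
  pos 6: 10101 XOR 11001 = 01100
  pos 7: 11001 XOR 11001 = 00000
Remainder = 0000 (zero — the frame passes the CRC check).

0000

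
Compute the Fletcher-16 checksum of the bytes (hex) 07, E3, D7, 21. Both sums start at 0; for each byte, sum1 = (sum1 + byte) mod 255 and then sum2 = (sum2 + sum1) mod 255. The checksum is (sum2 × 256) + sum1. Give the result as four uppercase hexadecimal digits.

Running sums (mod 255):
  after byte 0 (07): sum1=7, sum2=7
  after byte 1 (E3): sum1=234, sum2=241
  after byte 2 (D7): sum1=194, sum2=180
  after byte 3 (21): sum1=227, sum2=152
Checksum = sum2·256 + sum1 = 152·256 + 227 = 39139 = 0x98E3.

98E3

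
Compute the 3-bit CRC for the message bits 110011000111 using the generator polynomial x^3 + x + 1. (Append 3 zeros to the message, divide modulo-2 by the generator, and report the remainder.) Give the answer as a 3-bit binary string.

001

Append 3 zeros: 110011000111000. Divide by 1011 (XOR where the leading bit is 1):
  pos 0: 1100 XOR 1011 = 0111
  pos 1: 1111 XOR 1011 = 0100
  pos 2: 1001 XOR 1011 = 0010
  pos 4: 1000 XOR 1011 = 0011
  pos 6: 1101 XOR 1011 = 0110
  pos 7: 1101 XOR 1011 = 0110
  pos 8: 1101 XOR 1011 = 0110
  pos 9: 1100 XOR 1011 = 0111
  pos 10: 1110 XOR 1011 = 0101
  pos 11: 1010 XOR 1011 = 0001
Remainder (last 3 bits) = 001. This is the CRC / FCS.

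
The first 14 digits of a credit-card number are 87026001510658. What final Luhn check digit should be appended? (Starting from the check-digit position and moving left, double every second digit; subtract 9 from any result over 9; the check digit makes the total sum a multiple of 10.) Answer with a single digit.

Partial digits right→left: 8 5 6 0 1 5 1 0 0 6 2 0 7 8
Double every second digit counting from the check-digit position (so the 1st, 3rd, 5th, ... of the partial from the right).
  doubled (with −9 where >9): 7 3 2 2 0 4 5 → sum 23
  kept as-is: 5 0 5 0 6 0 8 → sum 24
Total = 23 + 24 = 47.
Check digit = (10 − (47 mod 10)) mod 10 = 3.

3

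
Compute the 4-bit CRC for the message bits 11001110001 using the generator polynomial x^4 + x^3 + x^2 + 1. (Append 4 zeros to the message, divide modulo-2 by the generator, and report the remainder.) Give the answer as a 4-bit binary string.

Append 4 zeros: 110011100010000. Divide by 11101 (XOR where the leading bit is 1):
  pos 0: 11001 XOR 11101 = 00100
  pos 2: 10011 XOR 11101 = 01110
  pos 3: 11100 XOR 11101 = 00001
  pos 7: 10010 XOR 11101 = 01111
  pos 8: 11110 XOR 11101 = 00011
Remainder (last 4 bits) = 1100. This is the CRC / FCS.

1100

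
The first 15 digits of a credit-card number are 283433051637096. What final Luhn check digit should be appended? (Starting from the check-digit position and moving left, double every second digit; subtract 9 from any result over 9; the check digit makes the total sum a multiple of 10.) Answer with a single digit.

Partial digits right→left: 6 9 0 7 3 6 1 5 0 3 3 4 3 8 2
Double every second digit counting from the check-digit position (so the 1st, 3rd, 5th, ... of the partial from the right).
  doubled (with −9 where >9): 3 0 6 2 0 6 6 4 → sum 27
  kept as-is: 9 7 6 5 3 4 8 → sum 42
Total = 27 + 42 = 69.
Check digit = (10 − (69 mod 10)) mod 10 = 1.

1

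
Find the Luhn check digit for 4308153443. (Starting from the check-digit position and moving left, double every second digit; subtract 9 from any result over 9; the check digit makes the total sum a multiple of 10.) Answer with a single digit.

0

Partial digits right→left: 3 4 4 3 5 1 8 0 3 4
Double every second digit counting from the check-digit position (so the 1st, 3rd, 5th, ... of the partial from the right).
  doubled (with −9 where >9): 6 8 1 7 6 → sum 28
  kept as-is: 4 3 1 0 4 → sum 12
Total = 28 + 12 = 40.
Check digit = (10 − (40 mod 10)) mod 10 = 0.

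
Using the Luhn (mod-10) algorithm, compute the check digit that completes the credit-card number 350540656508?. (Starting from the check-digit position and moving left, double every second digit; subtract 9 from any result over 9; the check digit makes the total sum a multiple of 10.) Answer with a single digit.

0

Partial digits right→left: 8 0 5 6 5 6 0 4 5 0 5 3
Double every second digit counting from the check-digit position (so the 1st, 3rd, 5th, ... of the partial from the right).
  doubled (with −9 where >9): 7 1 1 0 1 1 → sum 11
  kept as-is: 0 6 6 4 0 3 → sum 19
Total = 11 + 19 = 30.
Check digit = (10 − (30 mod 10)) mod 10 = 0.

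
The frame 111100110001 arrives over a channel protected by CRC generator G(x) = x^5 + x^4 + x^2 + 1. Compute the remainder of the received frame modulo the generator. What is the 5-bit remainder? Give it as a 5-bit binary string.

00010

Modulo-2 division of 111100110001 by 110101:
  pos 0: 111100 XOR 110101 = 001001
  pos 2: 100111 XOR 110101 = 010010
  pos 3: 100100 XOR 110101 = 010001
  pos 4: 100010 XOR 110101 = 010111
  pos 5: 101110 XOR 110101 = 011011
  pos 6: 110111 XOR 110101 = 000010
Remainder = 00010 (nonzero — an error is detected).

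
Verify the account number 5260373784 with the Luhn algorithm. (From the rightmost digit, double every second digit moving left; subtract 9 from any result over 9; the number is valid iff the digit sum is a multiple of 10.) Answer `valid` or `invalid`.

invalid

From the right, keep odd positions and double even positions (subtract 9 from any doubled value over 9):
  doubled (positions 2,4,...): 7 6 6 3 1 → sum 23
  kept (positions 1,3,...): 4 7 7 0 2 → sum 20
Total = 43.
43 mod 10 = 3, so the number is invalid.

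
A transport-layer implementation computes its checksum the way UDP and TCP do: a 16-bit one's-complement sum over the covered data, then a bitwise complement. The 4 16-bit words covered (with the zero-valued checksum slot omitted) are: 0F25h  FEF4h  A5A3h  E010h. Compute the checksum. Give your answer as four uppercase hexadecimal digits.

6C31

One's-complement addition (fold any carry out of bit 15 back into bit 0):
  0x0F25 + 0xFEF4 = 0x10E19 → wrap carry → 0x0E1A
  0x0E1A + 0xA5A3 = 0x0B3BD
  0xB3BD + 0xE010 = 0x193CD → wrap carry → 0x93CE
One's-complement sum = 0x93CE.
Checksum = ~0x93CE & 0xFFFF = 0x6C31.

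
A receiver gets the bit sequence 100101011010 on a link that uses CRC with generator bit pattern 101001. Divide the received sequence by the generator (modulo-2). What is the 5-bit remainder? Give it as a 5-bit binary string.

Modulo-2 division of 100101011010 by 101001:
  pos 0: 100101 XOR 101001 = 001100
  pos 2: 110001 XOR 101001 = 011000
  pos 3: 110001 XOR 101001 = 011000
  pos 4: 110000 XOR 101001 = 011001
  pos 5: 110011 XOR 101001 = 011010
  pos 6: 110100 XOR 101001 = 011101
Remainder = 11101 (nonzero — an error is detected).

11101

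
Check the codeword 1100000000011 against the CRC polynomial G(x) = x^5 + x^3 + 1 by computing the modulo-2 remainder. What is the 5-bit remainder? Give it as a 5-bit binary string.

10010

Modulo-2 division of 1100000000011 by 101001:
  pos 0: 110000 XOR 101001 = 011001
  pos 1: 110010 XOR 101001 = 011011
  pos 2: 110110 XOR 101001 = 011111
  pos 3: 111110 XOR 101001 = 010111
  pos 4: 101110 XOR 101001 = 000111
  pos 7: 111011 XOR 101001 = 010010
Remainder = 10010 (nonzero — an error is detected).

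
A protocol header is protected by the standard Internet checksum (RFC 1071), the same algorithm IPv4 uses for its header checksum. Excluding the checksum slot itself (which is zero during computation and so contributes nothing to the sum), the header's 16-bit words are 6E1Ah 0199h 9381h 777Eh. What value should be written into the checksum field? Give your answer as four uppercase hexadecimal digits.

One's-complement addition (fold any carry out of bit 15 back into bit 0):
  0x6E1A + 0x0199 = 0x06FB3
  0x6FB3 + 0x9381 = 0x10334 → wrap carry → 0x0335
  0x0335 + 0x777E = 0x07AB3
One's-complement sum = 0x7AB3.
Checksum = ~0x7AB3 & 0xFFFF = 0x854C.

854C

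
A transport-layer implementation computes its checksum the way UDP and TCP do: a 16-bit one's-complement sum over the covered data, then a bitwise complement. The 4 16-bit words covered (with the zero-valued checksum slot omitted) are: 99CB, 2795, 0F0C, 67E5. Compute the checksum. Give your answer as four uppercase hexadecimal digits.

One's-complement addition (fold any carry out of bit 15 back into bit 0):
  0x99CB + 0x2795 = 0x0C160
  0xC160 + 0x0F0C = 0x0D06C
  0xD06C + 0x67E5 = 0x13851 → wrap carry → 0x3852
One's-complement sum = 0x3852.
Checksum = ~0x3852 & 0xFFFF = 0xC7AD.

C7AD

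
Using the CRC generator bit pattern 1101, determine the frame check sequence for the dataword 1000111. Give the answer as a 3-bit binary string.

101

Append 3 zeros: 1000111000. Divide by 1101 (XOR where the leading bit is 1):
  pos 0: 1000 XOR 1101 = 0101
  pos 1: 1011 XOR 1101 = 0110
  pos 2: 1101 XOR 1101 = 0000
  pos 6: 1000 XOR 1101 = 0101
Remainder (last 3 bits) = 101. This is the CRC / FCS.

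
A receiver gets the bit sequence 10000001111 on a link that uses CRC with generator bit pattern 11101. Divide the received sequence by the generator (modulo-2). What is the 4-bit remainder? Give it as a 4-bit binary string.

Modulo-2 division of 10000001111 by 11101:
  pos 0: 10000 XOR 11101 = 01101
  pos 1: 11010 XOR 11101 = 00111
  pos 3: 11101 XOR 11101 = 00000
Remainder = 0111 (nonzero — an error is detected).

0111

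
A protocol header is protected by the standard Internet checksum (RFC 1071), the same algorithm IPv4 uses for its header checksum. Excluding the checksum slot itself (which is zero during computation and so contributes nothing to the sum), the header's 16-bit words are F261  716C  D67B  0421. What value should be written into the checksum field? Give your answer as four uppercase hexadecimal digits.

C194

One's-complement addition (fold any carry out of bit 15 back into bit 0):
  0xF261 + 0x716C = 0x163CD → wrap carry → 0x63CE
  0x63CE + 0xD67B = 0x13A49 → wrap carry → 0x3A4A
  0x3A4A + 0x0421 = 0x03E6B
One's-complement sum = 0x3E6B.
Checksum = ~0x3E6B & 0xFFFF = 0xC194.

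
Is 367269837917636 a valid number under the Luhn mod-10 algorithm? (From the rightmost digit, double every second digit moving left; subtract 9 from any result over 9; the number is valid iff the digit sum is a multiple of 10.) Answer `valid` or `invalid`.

invalid

From the right, keep odd positions and double even positions (subtract 9 from any doubled value over 9):
  doubled (positions 2,4,...): 6 5 9 6 9 4 3 → sum 42
  kept (positions 1,3,...): 6 6 1 7 8 6 7 3 → sum 44
Total = 86.
86 mod 10 = 6, so the number is invalid.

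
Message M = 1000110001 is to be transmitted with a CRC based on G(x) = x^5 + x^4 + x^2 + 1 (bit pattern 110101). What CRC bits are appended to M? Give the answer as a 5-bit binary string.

Append 5 zeros: 100011000100000. Divide by 110101 (XOR where the leading bit is 1):
  pos 0: 100011 XOR 110101 = 010110
  pos 1: 101100 XOR 110101 = 011001
  pos 2: 110010 XOR 110101 = 000111
  pos 5: 111010 XOR 110101 = 001111
  pos 7: 111100 XOR 110101 = 001001
  pos 9: 100100 XOR 110101 = 010001
Remainder (last 5 bits) = 10001. This is the CRC / FCS.

10001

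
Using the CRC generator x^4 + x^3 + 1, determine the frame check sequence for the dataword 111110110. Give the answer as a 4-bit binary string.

1011

Append 4 zeros: 1111101100000. Divide by 11001 (XOR where the leading bit is 1):
  pos 0: 11111 XOR 11001 = 00110
  pos 2: 11001 XOR 11001 = 00000
  pos 7: 10000 XOR 11001 = 01001
  pos 8: 10010 XOR 11001 = 01011
Remainder (last 4 bits) = 1011. This is the CRC / FCS.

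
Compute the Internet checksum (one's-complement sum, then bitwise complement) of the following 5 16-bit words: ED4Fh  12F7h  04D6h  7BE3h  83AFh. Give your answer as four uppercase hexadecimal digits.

One's-complement addition (fold any carry out of bit 15 back into bit 0):
  0xED4F + 0x12F7 = 0x10046 → wrap carry → 0x0047
  0x0047 + 0x04D6 = 0x0051D
  0x051D + 0x7BE3 = 0x08100
  0x8100 + 0x83AF = 0x104AF → wrap carry → 0x04B0
One's-complement sum = 0x04B0.
Checksum = ~0x04B0 & 0xFFFF = 0xFB4F.

FB4F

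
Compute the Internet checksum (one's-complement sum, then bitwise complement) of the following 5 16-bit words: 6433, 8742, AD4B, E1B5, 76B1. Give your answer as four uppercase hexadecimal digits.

0ED7

One's-complement addition (fold any carry out of bit 15 back into bit 0):
  0x6433 + 0x8742 = 0x0EB75
  0xEB75 + 0xAD4B = 0x198C0 → wrap carry → 0x98C1
  0x98C1 + 0xE1B5 = 0x17A76 → wrap carry → 0x7A77
  0x7A77 + 0x76B1 = 0x0F128
One's-complement sum = 0xF128.
Checksum = ~0xF128 & 0xFFFF = 0x0ED7.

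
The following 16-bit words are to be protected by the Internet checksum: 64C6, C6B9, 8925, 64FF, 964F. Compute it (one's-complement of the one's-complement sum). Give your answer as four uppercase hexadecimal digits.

500B

One's-complement addition (fold any carry out of bit 15 back into bit 0):
  0x64C6 + 0xC6B9 = 0x12B7F → wrap carry → 0x2B80
  0x2B80 + 0x8925 = 0x0B4A5
  0xB4A5 + 0x64FF = 0x119A4 → wrap carry → 0x19A5
  0x19A5 + 0x964F = 0x0AFF4
One's-complement sum = 0xAFF4.
Checksum = ~0xAFF4 & 0xFFFF = 0x500B.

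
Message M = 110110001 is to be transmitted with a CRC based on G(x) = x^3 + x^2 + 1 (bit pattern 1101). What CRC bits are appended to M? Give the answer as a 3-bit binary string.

Append 3 zeros: 110110001000. Divide by 1101 (XOR where the leading bit is 1):
  pos 0: 1101 XOR 1101 = 0000
  pos 4: 1000 XOR 1101 = 0101
  pos 5: 1011 XOR 1101 = 0110
  pos 6: 1100 XOR 1101 = 0001
Remainder (last 3 bits) = 100. This is the CRC / FCS.

100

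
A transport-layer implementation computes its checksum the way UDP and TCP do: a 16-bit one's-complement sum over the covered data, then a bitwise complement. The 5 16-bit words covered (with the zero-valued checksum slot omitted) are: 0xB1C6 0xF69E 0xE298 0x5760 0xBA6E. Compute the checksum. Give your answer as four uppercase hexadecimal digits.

One's-complement addition (fold any carry out of bit 15 back into bit 0):
  0xB1C6 + 0xF69E = 0x1A864 → wrap carry → 0xA865
  0xA865 + 0xE298 = 0x18AFD → wrap carry → 0x8AFE
  0x8AFE + 0x5760 = 0x0E25E
  0xE25E + 0xBA6E = 0x19CCC → wrap carry → 0x9CCD
One's-complement sum = 0x9CCD.
Checksum = ~0x9CCD & 0xFFFF = 0x6332.

6332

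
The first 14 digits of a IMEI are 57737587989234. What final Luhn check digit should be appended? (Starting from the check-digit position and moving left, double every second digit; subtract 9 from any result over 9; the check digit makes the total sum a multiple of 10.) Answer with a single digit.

Partial digits right→left: 4 3 2 9 8 9 7 8 5 7 3 7 7 5
Double every second digit counting from the check-digit position (so the 1st, 3rd, 5th, ... of the partial from the right).
  doubled (with −9 where >9): 8 4 7 5 1 6 5 → sum 36
  kept as-is: 3 9 9 8 7 7 5 → sum 48
Total = 36 + 48 = 84.
Check digit = (10 − (84 mod 10)) mod 10 = 6.

6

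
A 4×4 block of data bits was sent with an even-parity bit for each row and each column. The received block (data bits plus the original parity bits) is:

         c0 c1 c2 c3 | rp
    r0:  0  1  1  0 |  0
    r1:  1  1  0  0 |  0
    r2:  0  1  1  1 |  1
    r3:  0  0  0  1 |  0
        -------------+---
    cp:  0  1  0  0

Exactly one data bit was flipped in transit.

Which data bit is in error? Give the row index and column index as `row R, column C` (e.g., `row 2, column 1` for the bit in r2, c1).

Recompute each row's even parity and compare to rp:
  r0: data parity 0, sent rp 0 → ok
  r1: data parity 0, sent rp 0 → ok
  r2: data parity 1, sent rp 1 → ok
  r3: data parity 1, sent rp 0 → mismatch
Recompute each column's even parity and compare to cp:
  c0: data parity 1, sent cp 0 → mismatch
  c1: data parity 1, sent cp 1 → ok
  c2: data parity 0, sent cp 0 → ok
  c3: data parity 0, sent cp 0 → ok
Exactly one row (r3) and one column (c0) fail → the flipped bit is at their intersection.

row 3, column 0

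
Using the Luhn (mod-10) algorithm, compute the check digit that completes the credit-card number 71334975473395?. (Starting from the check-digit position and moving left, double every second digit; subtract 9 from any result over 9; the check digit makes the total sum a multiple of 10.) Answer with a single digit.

3

Partial digits right→left: 5 9 3 3 7 4 5 7 9 4 3 3 1 7
Double every second digit counting from the check-digit position (so the 1st, 3rd, 5th, ... of the partial from the right).
  doubled (with −9 where >9): 1 6 5 1 9 6 2 → sum 30
  kept as-is: 9 3 4 7 4 3 7 → sum 37
Total = 30 + 37 = 67.
Check digit = (10 − (67 mod 10)) mod 10 = 3.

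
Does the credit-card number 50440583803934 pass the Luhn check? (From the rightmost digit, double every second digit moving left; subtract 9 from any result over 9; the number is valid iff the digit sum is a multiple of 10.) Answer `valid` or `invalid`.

From the right, keep odd positions and double even positions (subtract 9 from any doubled value over 9):
  doubled (positions 2,4,...): 6 6 7 7 0 8 1 → sum 35
  kept (positions 1,3,...): 4 9 0 3 5 4 0 → sum 25
Total = 60.
60 mod 10 = 0, so the number is valid.

valid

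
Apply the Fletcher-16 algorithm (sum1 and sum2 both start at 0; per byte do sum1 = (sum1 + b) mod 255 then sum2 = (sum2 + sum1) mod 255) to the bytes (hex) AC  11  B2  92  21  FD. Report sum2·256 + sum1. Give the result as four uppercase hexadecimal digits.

Running sums (mod 255):
  after byte 0 (AC): sum1=172, sum2=172
  after byte 1 (11): sum1=189, sum2=106
  after byte 2 (B2): sum1=112, sum2=218
  after byte 3 (92): sum1=3, sum2=221
  after byte 4 (21): sum1=36, sum2=2
  after byte 5 (FD): sum1=34, sum2=36
Checksum = sum2·256 + sum1 = 36·256 + 34 = 9250 = 0x2422.

2422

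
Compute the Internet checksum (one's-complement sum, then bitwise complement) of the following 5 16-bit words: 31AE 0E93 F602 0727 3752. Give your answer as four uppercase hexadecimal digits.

One's-complement addition (fold any carry out of bit 15 back into bit 0):
  0x31AE + 0x0E93 = 0x04041
  0x4041 + 0xF602 = 0x13643 → wrap carry → 0x3644
  0x3644 + 0x0727 = 0x03D6B
  0x3D6B + 0x3752 = 0x074BD
One's-complement sum = 0x74BD.
Checksum = ~0x74BD & 0xFFFF = 0x8B42.

8B42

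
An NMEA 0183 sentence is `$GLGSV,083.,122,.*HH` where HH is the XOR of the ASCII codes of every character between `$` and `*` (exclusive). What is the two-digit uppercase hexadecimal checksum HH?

XOR the ASCII codes of the payload characters:
  'G' = 0x47 → acc = 0x47
  'L' = 0x4C → acc = 0x0B
  'G' = 0x47 → acc = 0x4C
  'S' = 0x53 → acc = 0x1F
  'V' = 0x56 → acc = 0x49
  ',' = 0x2C → acc = 0x65
  '0' = 0x30 → acc = 0x55
  '8' = 0x38 → acc = 0x6D
  '3' = 0x33 → acc = 0x5E
  '.' = 0x2E → acc = 0x70
  ',' = 0x2C → acc = 0x5C
  '1' = 0x31 → acc = 0x6D
  '2' = 0x32 → acc = 0x5F
  '2' = 0x32 → acc = 0x6D
  ',' = 0x2C → acc = 0x41
  '.' = 0x2E → acc = 0x6F
Checksum = 0x6F.

6F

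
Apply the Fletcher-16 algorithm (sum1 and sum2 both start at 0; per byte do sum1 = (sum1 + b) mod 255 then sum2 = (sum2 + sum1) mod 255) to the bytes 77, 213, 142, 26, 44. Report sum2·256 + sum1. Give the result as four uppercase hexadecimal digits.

Running sums (mod 255):
  after byte 0 (77): sum1=77, sum2=77
  after byte 1 (213): sum1=35, sum2=112
  after byte 2 (142): sum1=177, sum2=34
  after byte 3 (26): sum1=203, sum2=237
  after byte 4 (44): sum1=247, sum2=229
Checksum = sum2·256 + sum1 = 229·256 + 247 = 58871 = 0xE5F7.

E5F7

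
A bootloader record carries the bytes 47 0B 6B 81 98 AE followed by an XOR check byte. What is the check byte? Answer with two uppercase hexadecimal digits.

90

XOR the bytes together:
  start with 0x47
  0x47 ⊕ 0x0B = 0x4C
  0x4C ⊕ 0x6B = 0x27
  0x27 ⊕ 0x81 = 0xA6
  0xA6 ⊕ 0x98 = 0x3E
  0x3E ⊕ 0xAE = 0x90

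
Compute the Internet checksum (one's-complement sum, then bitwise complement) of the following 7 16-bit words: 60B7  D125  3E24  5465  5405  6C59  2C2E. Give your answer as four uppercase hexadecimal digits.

One's-complement addition (fold any carry out of bit 15 back into bit 0):
  0x60B7 + 0xD125 = 0x131DC → wrap carry → 0x31DD
  0x31DD + 0x3E24 = 0x07001
  0x7001 + 0x5465 = 0x0C466
  0xC466 + 0x5405 = 0x1186B → wrap carry → 0x186C
  0x186C + 0x6C59 = 0x084C5
  0x84C5 + 0x2C2E = 0x0B0F3
One's-complement sum = 0xB0F3.
Checksum = ~0xB0F3 & 0xFFFF = 0x4F0C.

4F0C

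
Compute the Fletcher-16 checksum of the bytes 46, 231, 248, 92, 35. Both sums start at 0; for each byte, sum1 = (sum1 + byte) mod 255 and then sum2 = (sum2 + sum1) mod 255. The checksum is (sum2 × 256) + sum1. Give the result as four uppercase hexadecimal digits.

4D8E

Running sums (mod 255):
  after byte 0 (46): sum1=46, sum2=46
  after byte 1 (231): sum1=22, sum2=68
  after byte 2 (248): sum1=15, sum2=83
  after byte 3 (92): sum1=107, sum2=190
  after byte 4 (35): sum1=142, sum2=77
Checksum = sum2·256 + sum1 = 77·256 + 142 = 19854 = 0x4D8E.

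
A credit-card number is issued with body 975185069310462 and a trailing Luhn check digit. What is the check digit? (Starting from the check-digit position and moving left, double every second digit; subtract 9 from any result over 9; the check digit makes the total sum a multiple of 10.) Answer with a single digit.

Partial digits right→left: 2 6 4 0 1 3 9 6 0 5 8 1 5 7 9
Double every second digit counting from the check-digit position (so the 1st, 3rd, 5th, ... of the partial from the right).
  doubled (with −9 where >9): 4 8 2 9 0 7 1 9 → sum 40
  kept as-is: 6 0 3 6 5 1 7 → sum 28
Total = 40 + 28 = 68.
Check digit = (10 − (68 mod 10)) mod 10 = 2.

2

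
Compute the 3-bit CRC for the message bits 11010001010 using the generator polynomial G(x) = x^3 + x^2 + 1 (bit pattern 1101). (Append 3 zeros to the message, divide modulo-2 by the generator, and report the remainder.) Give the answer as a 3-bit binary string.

001

Append 3 zeros: 11010001010000. Divide by 1101 (XOR where the leading bit is 1):
  pos 0: 1101 XOR 1101 = 0000
  pos 7: 1010 XOR 1101 = 0111
  pos 8: 1110 XOR 1101 = 0011
  pos 10: 1100 XOR 1101 = 0001
Remainder (last 3 bits) = 001. This is the CRC / FCS.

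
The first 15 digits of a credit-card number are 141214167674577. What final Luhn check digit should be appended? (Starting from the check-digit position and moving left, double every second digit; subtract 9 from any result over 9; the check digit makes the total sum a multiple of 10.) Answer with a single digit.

3

Partial digits right→left: 7 7 5 4 7 6 7 6 1 4 1 2 1 4 1
Double every second digit counting from the check-digit position (so the 1st, 3rd, 5th, ... of the partial from the right).
  doubled (with −9 where >9): 5 1 5 5 2 2 2 2 → sum 24
  kept as-is: 7 4 6 6 4 2 4 → sum 33
Total = 24 + 33 = 57.
Check digit = (10 − (57 mod 10)) mod 10 = 3.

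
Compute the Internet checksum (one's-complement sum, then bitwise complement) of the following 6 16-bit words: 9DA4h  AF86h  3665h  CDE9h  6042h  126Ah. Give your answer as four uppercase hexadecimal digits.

One's-complement addition (fold any carry out of bit 15 back into bit 0):
  0x9DA4 + 0xAF86 = 0x14D2A → wrap carry → 0x4D2B
  0x4D2B + 0x3665 = 0x08390
  0x8390 + 0xCDE9 = 0x15179 → wrap carry → 0x517A
  0x517A + 0x6042 = 0x0B1BC
  0xB1BC + 0x126A = 0x0C426
One's-complement sum = 0xC426.
Checksum = ~0xC426 & 0xFFFF = 0x3BD9.

3BD9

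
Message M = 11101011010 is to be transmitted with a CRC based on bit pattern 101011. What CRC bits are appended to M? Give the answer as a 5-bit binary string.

00010

Append 5 zeros: 1110101101000000. Divide by 101011 (XOR where the leading bit is 1):
  pos 0: 111010 XOR 101011 = 010001
  pos 1: 100011 XOR 101011 = 001000
  pos 3: 100010 XOR 101011 = 001001
  pos 5: 100110 XOR 101011 = 001101
  pos 7: 110100 XOR 101011 = 011111
  pos 8: 111110 XOR 101011 = 010101
  pos 9: 101010 XOR 101011 = 000001
Remainder (last 5 bits) = 00010. This is the CRC / FCS.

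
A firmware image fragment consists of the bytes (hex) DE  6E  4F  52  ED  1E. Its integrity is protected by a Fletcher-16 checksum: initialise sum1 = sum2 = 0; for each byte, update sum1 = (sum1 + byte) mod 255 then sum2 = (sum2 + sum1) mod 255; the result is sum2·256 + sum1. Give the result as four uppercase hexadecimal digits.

8FFA

Running sums (mod 255):
  after byte 0 (DE): sum1=222, sum2=222
  after byte 1 (6E): sum1=77, sum2=44
  after byte 2 (4F): sum1=156, sum2=200
  after byte 3 (52): sum1=238, sum2=183
  after byte 4 (ED): sum1=220, sum2=148
  after byte 5 (1E): sum1=250, sum2=143
Checksum = sum2·256 + sum1 = 143·256 + 250 = 36858 = 0x8FFA.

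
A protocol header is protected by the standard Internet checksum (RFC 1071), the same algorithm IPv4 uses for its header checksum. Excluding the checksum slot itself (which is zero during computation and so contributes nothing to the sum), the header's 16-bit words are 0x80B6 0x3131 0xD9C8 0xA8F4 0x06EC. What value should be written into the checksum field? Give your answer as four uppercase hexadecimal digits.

One's-complement addition (fold any carry out of bit 15 back into bit 0):
  0x80B6 + 0x3131 = 0x0B1E7
  0xB1E7 + 0xD9C8 = 0x18BAF → wrap carry → 0x8BB0
  0x8BB0 + 0xA8F4 = 0x134A4 → wrap carry → 0x34A5
  0x34A5 + 0x06EC = 0x03B91
One's-complement sum = 0x3B91.
Checksum = ~0x3B91 & 0xFFFF = 0xC46E.

C46E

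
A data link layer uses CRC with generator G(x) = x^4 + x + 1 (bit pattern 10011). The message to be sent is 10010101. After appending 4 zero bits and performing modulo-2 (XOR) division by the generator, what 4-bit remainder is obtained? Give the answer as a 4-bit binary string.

0100

Append 4 zeros: 100101010000. Divide by 10011 (XOR where the leading bit is 1):
  pos 0: 10010 XOR 10011 = 00001
  pos 4: 11010 XOR 10011 = 01001
  pos 5: 10010 XOR 10011 = 00001
Remainder (last 4 bits) = 0100. This is the CRC / FCS.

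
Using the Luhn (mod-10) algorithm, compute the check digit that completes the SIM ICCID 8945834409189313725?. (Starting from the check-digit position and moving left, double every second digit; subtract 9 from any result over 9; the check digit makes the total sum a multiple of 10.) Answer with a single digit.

5

Partial digits right→left: 5 2 7 3 1 3 9 8 1 9 0 4 4 3 8 5 4 9 8
Double every second digit counting from the check-digit position (so the 1st, 3rd, 5th, ... of the partial from the right).
  doubled (with −9 where >9): 1 5 2 9 2 0 8 7 8 7 → sum 49
  kept as-is: 2 3 3 8 9 4 3 5 9 → sum 46
Total = 49 + 46 = 95.
Check digit = (10 − (95 mod 10)) mod 10 = 5.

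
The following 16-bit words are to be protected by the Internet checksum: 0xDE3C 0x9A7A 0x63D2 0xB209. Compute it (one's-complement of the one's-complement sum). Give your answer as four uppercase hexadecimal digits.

716C

One's-complement addition (fold any carry out of bit 15 back into bit 0):
  0xDE3C + 0x9A7A = 0x178B6 → wrap carry → 0x78B7
  0x78B7 + 0x63D2 = 0x0DC89
  0xDC89 + 0xB209 = 0x18E92 → wrap carry → 0x8E93
One's-complement sum = 0x8E93.
Checksum = ~0x8E93 & 0xFFFF = 0x716C.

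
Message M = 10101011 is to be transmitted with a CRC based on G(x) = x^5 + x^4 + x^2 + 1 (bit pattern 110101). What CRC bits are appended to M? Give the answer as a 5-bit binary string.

00111

Append 5 zeros: 1010101100000. Divide by 110101 (XOR where the leading bit is 1):
  pos 0: 101010 XOR 110101 = 011111
  pos 1: 111111 XOR 110101 = 001010
  pos 3: 101010 XOR 110101 = 011111
  pos 4: 111110 XOR 110101 = 001011
  pos 6: 101100 XOR 110101 = 011001
  pos 7: 110010 XOR 110101 = 000111
Remainder (last 5 bits) = 00111. This is the CRC / FCS.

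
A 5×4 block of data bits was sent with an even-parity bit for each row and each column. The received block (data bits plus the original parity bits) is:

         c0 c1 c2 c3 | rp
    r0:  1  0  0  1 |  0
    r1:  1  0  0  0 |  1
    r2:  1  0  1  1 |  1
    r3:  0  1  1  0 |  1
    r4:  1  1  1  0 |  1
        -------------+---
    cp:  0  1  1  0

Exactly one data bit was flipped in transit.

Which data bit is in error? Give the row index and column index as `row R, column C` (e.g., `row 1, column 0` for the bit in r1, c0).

Recompute each row's even parity and compare to rp:
  r0: data parity 0, sent rp 0 → ok
  r1: data parity 1, sent rp 1 → ok
  r2: data parity 1, sent rp 1 → ok
  r3: data parity 0, sent rp 1 → mismatch
  r4: data parity 1, sent rp 1 → ok
Recompute each column's even parity and compare to cp:
  c0: data parity 0, sent cp 0 → ok
  c1: data parity 0, sent cp 1 → mismatch
  c2: data parity 1, sent cp 1 → ok
  c3: data parity 0, sent cp 0 → ok
Exactly one row (r3) and one column (c1) fail → the flipped bit is at their intersection.

row 3, column 1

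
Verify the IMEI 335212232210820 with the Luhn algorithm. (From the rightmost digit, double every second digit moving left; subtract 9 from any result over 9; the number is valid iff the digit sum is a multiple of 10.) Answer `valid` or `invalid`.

From the right, keep odd positions and double even positions (subtract 9 from any doubled value over 9):
  doubled (positions 2,4,...): 4 0 4 6 4 4 6 → sum 28
  kept (positions 1,3,...): 0 8 1 2 2 1 5 3 → sum 22
Total = 50.
50 mod 10 = 0, so the number is valid.

valid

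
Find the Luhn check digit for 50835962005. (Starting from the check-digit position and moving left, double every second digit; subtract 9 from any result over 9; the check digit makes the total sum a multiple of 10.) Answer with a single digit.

Partial digits right→left: 5 0 0 2 6 9 5 3 8 0 5
Double every second digit counting from the check-digit position (so the 1st, 3rd, 5th, ... of the partial from the right).
  doubled (with −9 where >9): 1 0 3 1 7 1 → sum 13
  kept as-is: 0 2 9 3 0 → sum 14
Total = 13 + 14 = 27.
Check digit = (10 − (27 mod 10)) mod 10 = 3.

3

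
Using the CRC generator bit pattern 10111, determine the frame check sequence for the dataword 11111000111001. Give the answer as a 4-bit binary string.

0100

Append 4 zeros: 111110001110010000. Divide by 10111 (XOR where the leading bit is 1):
  pos 0: 11111 XOR 10111 = 01000
  pos 1: 10000 XOR 10111 = 00111
  pos 3: 11100 XOR 10111 = 01011
  pos 4: 10111 XOR 10111 = 00000
  pos 9: 11001 XOR 10111 = 01110
  pos 10: 11100 XOR 10111 = 01011
  pos 11: 10110 XOR 10111 = 00001
Remainder (last 4 bits) = 0100. This is the CRC / FCS.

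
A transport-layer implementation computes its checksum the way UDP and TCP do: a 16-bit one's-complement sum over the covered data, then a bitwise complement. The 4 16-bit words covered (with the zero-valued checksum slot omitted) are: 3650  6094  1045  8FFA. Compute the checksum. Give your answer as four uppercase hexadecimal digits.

C8DB

One's-complement addition (fold any carry out of bit 15 back into bit 0):
  0x3650 + 0x6094 = 0x096E4
  0x96E4 + 0x1045 = 0x0A729
  0xA729 + 0x8FFA = 0x13723 → wrap carry → 0x3724
One's-complement sum = 0x3724.
Checksum = ~0x3724 & 0xFFFF = 0xC8DB.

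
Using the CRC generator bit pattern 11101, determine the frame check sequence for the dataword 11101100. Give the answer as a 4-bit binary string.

1110

Append 4 zeros: 111011000000. Divide by 11101 (XOR where the leading bit is 1):
  pos 0: 11101 XOR 11101 = 00000
  pos 5: 10000 XOR 11101 = 01101
  pos 6: 11010 XOR 11101 = 00111
Remainder (last 4 bits) = 1110. This is the CRC / FCS.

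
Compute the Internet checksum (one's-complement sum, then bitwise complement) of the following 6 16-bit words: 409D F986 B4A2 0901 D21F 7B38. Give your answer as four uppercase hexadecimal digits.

BADF

One's-complement addition (fold any carry out of bit 15 back into bit 0):
  0x409D + 0xF986 = 0x13A23 → wrap carry → 0x3A24
  0x3A24 + 0xB4A2 = 0x0EEC6
  0xEEC6 + 0x0901 = 0x0F7C7
  0xF7C7 + 0xD21F = 0x1C9E6 → wrap carry → 0xC9E7
  0xC9E7 + 0x7B38 = 0x1451F → wrap carry → 0x4520
One's-complement sum = 0x4520.
Checksum = ~0x4520 & 0xFFFF = 0xBADF.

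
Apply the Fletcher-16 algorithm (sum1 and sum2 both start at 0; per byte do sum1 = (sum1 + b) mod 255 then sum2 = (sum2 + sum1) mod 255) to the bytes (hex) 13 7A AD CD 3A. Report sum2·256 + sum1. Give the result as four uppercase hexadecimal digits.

2843

Running sums (mod 255):
  after byte 0 (13): sum1=19, sum2=19
  after byte 1 (7A): sum1=141, sum2=160
  after byte 2 (AD): sum1=59, sum2=219
  after byte 3 (CD): sum1=9, sum2=228
  after byte 4 (3A): sum1=67, sum2=40
Checksum = sum2·256 + sum1 = 40·256 + 67 = 10307 = 0x2843.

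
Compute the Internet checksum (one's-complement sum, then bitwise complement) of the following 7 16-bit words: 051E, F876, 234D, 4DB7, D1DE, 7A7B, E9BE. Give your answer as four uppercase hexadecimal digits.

One's-complement addition (fold any carry out of bit 15 back into bit 0):
  0x051E + 0xF876 = 0x0FD94
  0xFD94 + 0x234D = 0x120E1 → wrap carry → 0x20E2
  0x20E2 + 0x4DB7 = 0x06E99
  0x6E99 + 0xD1DE = 0x14077 → wrap carry → 0x4078
  0x4078 + 0x7A7B = 0x0BAF3
  0xBAF3 + 0xE9BE = 0x1A4B1 → wrap carry → 0xA4B2
One's-complement sum = 0xA4B2.
Checksum = ~0xA4B2 & 0xFFFF = 0x5B4D.

5B4D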